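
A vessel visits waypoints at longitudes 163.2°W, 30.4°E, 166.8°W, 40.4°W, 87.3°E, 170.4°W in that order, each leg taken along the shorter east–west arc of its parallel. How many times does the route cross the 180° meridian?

Leg 1: -163.2° → +30.4°, shortest Δλ = -166.4° (west) — crosses 180°.
Leg 2: +30.4° → -166.8°, shortest Δλ = 162.8° (east) — crosses 180°.
Leg 3: -166.8° → -40.4°, shortest Δλ = 126.4° (east) — does not cross 180°.
Leg 4: -40.4° → +87.3°, shortest Δλ = 127.7° (east) — does not cross 180°.
Leg 5: +87.3° → -170.4°, shortest Δλ = 102.3° (east) — crosses 180°.
Total crossings: 3.

3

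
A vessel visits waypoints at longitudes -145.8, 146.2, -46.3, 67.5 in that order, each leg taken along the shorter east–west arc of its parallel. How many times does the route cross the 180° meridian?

Leg 1: -145.8° → +146.2°, shortest Δλ = -68.0° (west) — crosses 180°.
Leg 2: +146.2° → -46.3°, shortest Δλ = 167.5° (east) — crosses 180°.
Leg 3: -46.3° → +67.5°, shortest Δλ = 113.8° (east) — does not cross 180°.
Total crossings: 2.

2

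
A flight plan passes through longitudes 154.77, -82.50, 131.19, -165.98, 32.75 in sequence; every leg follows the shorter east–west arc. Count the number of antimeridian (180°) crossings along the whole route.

Leg 1: +154.77° → -82.50°, shortest Δλ = 122.73° (east) — crosses 180°.
Leg 2: -82.50° → +131.19°, shortest Δλ = -146.31° (west) — crosses 180°.
Leg 3: +131.19° → -165.98°, shortest Δλ = 62.83° (east) — crosses 180°.
Leg 4: -165.98° → +32.75°, shortest Δλ = -161.27° (west) — crosses 180°.
Total crossings: 4.

4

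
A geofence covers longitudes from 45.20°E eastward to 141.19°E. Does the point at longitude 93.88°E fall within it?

Band width going east from +45.20° to +141.19°: ((141.19 − 45.20) mod 360) = 95.99°.
Offset of +93.88° east of the west edge: ((93.88 − 45.20) mod 360) = 48.68°.
48.68° ≤ 95.99° ⇒ inside.

Yes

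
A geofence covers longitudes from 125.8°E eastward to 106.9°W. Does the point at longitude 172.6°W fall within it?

Yes

Band width going east from +125.8° to -106.9°: ((-106.9 − 125.8) mod 360) = 127.3°.
Offset of -172.6° east of the west edge: ((-172.6 − 125.8) mod 360) = 61.6°.
61.6° ≤ 127.3° ⇒ inside.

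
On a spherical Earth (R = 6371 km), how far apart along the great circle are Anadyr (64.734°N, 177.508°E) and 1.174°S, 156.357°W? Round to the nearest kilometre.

7630 km

Δλ = -156.357 − 177.508 = -333.865°; wrapped into (−180°, 180°]: 26.135°.
Δφ = -1.174 − 64.734 = -65.908°.
a = sin²(Δφ/2) + cos φ₁ · cos φ₂ · sin²(Δλ/2) = 0.317713.
c = 2·atan2(√a, √(1−a)) = 1.19762 rad → d = 6371·c ≈ 7630.05 km.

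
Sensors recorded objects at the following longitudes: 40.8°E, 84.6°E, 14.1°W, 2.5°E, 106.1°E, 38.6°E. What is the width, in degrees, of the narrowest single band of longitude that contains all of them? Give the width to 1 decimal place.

120.2°

Sort the longitudes: -14.1°, +2.5°, +38.6°, +40.8°, +84.6°, +106.1°.
Eastward gaps between consecutive values (wrapping around): 16.6°, 36.1°, 2.2°, 43.8°, 21.5°, 239.8°.
Largest gap = 239.8° ⇒ minimal covering band is its complement: 360° − 239.8° = 120.2°.
Band runs from -14.1° eastward to +106.1°.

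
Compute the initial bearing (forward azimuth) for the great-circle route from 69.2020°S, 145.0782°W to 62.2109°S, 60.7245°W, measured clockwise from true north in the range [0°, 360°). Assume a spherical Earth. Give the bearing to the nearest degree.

Δλ = -60.7245 − -145.0782 = 84.3537°.
θ = atan2( sin Δλ · cos φ₂ , cos φ₁ · sin φ₂ − sin φ₁ · cos φ₂ · cos Δλ )
  = atan2(0.46396, -0.27124) = 120.312° → normalised to [0°, 360°): 120.312°.

120°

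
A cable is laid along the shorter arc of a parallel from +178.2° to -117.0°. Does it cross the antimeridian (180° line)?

Naïve |-117.0 − 178.2| = 295.2° > 180°, so the shorter arc goes the other way round — across 180°.
Signed shortest Δλ = ((-117.0 − 178.2 + 180) mod 360) − 180 = 64.8°.
Going east by 64.8° from +178.2° passes through 180° before reaching -117.0°.

Yes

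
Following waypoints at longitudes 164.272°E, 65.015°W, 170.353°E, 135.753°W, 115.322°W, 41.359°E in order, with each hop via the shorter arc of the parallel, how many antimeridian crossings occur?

Leg 1: +164.272° → -65.015°, shortest Δλ = 130.713° (east) — crosses 180°.
Leg 2: -65.015° → +170.353°, shortest Δλ = -124.632° (west) — crosses 180°.
Leg 3: +170.353° → -135.753°, shortest Δλ = 53.894° (east) — crosses 180°.
Leg 4: -135.753° → -115.322°, shortest Δλ = 20.431° (east) — does not cross 180°.
Leg 5: -115.322° → +41.359°, shortest Δλ = 156.681° (east) — does not cross 180°.
Total crossings: 3.

3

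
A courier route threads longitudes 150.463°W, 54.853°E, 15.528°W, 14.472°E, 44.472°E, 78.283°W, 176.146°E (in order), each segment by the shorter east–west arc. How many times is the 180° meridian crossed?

2

Leg 1: -150.463° → +54.853°, shortest Δλ = -154.684° (west) — crosses 180°.
Leg 2: +54.853° → -15.528°, shortest Δλ = -70.381° (west) — does not cross 180°.
Leg 3: -15.528° → +14.472°, shortest Δλ = 30.0° (east) — does not cross 180°.
Leg 4: +14.472° → +44.472°, shortest Δλ = 30.0° (east) — does not cross 180°.
Leg 5: +44.472° → -78.283°, shortest Δλ = -122.755° (west) — does not cross 180°.
Leg 6: -78.283° → +176.146°, shortest Δλ = -105.571° (west) — crosses 180°.
Total crossings: 2.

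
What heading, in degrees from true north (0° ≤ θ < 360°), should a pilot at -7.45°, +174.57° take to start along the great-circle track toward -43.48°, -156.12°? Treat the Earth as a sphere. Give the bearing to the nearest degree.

Δλ = -156.12 − 174.57 = -330.69°; wrapped into (−180°, 180°]: 29.31°.
θ = atan2( sin Δλ · cos φ₂ , cos φ₁ · sin φ₂ − sin φ₁ · cos φ₂ · cos Δλ )
  = atan2(0.35521, -0.60025) = 149.384° → normalised to [0°, 360°): 149.384°.

149°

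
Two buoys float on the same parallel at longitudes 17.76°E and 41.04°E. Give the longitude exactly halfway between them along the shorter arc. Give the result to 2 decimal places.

Signed shortest Δλ from +17.76° to +41.04° is +23.28°.
Midpoint longitude = +17.76° + (+23.28°)/2 = +17.76° + 11.64° = +29.40°.

29.40°E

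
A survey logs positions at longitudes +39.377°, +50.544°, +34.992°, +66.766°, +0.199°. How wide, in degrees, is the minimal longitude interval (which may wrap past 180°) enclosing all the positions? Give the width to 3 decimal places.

66.567°

Sort the longitudes: +0.199°, +34.992°, +39.377°, +50.544°, +66.766°.
Eastward gaps between consecutive values (wrapping around): 34.793°, 4.385°, 11.167°, 16.222°, 293.433°.
Largest gap = 293.433° ⇒ minimal covering band is its complement: 360° − 293.433° = 66.567°.
Band runs from +0.199° eastward to +66.766°.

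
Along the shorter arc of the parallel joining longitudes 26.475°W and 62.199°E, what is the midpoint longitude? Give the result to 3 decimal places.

Signed shortest Δλ from -26.475° to +62.199° is +88.674°.
Midpoint longitude = -26.475° + (+88.674°)/2 = -26.475° + 44.337° = +17.862°.

17.862°E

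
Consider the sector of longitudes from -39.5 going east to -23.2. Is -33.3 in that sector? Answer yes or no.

Band width going east from -39.5° to -23.2°: ((-23.2 − -39.5) mod 360) = 16.3°.
Offset of -33.3° east of the west edge: ((-33.3 − -39.5) mod 360) = 6.2°.
6.2° ≤ 16.3° ⇒ inside.

Yes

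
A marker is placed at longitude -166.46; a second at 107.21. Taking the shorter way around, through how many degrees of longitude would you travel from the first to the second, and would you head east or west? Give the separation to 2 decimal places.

Raw difference: 107.21 − -166.46 = 273.67°.
Normalise into (−180°, 180°]: 273.67° − 360° = -86.33°.
Negative ⇒ the second point lies to the west; separation 86.33°.

86.33° west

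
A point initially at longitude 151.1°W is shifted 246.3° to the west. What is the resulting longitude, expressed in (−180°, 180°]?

37.4°W

Start at -151.1°; shift −246.3° → -397.4°.
-397.4° lies outside (−180°, 180°]; add 360° → -37.4°.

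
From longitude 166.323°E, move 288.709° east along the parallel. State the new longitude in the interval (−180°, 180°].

95.032°E

Start at +166.323°; shift +288.709° → +455.032°.
+455.032° lies outside (−180°, 180°]; subtract 360° → +95.032°.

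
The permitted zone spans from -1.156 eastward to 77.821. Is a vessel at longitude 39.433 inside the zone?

Band width going east from -1.156° to +77.821°: ((77.821 − -1.156) mod 360) = 78.977°.
Offset of +39.433° east of the west edge: ((39.433 − -1.156) mod 360) = 40.589°.
40.589° ≤ 78.977° ⇒ inside.

Yes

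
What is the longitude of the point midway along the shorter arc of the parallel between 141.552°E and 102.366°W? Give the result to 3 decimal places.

160.407°W

Signed shortest Δλ from +141.552° to -102.366° is +116.082°.
Midpoint longitude = +141.552° + (+116.082°)/2 = +141.552° + 58.041° = +199.593°.
Normalise into (−180°, 180°]: -160.407°.
(The naïve average (+141.552 + -102.366)/2 = 19.593° is on the wrong side of the globe.)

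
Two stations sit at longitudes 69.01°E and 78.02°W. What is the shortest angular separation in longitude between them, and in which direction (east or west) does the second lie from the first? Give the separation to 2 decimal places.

Raw difference: -78.02 − 69.01 = -147.03°.
Normalise into (−180°, 180°]: -147.03° stays -147.03°.
Negative ⇒ the second point lies to the west; separation 147.03°.

147.03° west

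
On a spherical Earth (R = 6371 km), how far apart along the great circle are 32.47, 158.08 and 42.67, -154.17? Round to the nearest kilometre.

4298 km

Δλ = -154.17 − 158.08 = -312.25°; wrapped into (−180°, 180°]: 47.75°.
Δφ = 42.67 − 32.47 = 10.20°.
a = sin²(Δφ/2) + cos φ₁ · cos φ₂ · sin²(Δλ/2) = 0.109522.
c = 2·atan2(√a, √(1−a)) = 0.67460 rad → d = 6371·c ≈ 4297.89 km.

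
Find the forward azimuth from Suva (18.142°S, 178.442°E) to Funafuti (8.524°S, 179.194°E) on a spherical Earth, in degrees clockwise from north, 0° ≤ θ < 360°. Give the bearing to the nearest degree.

4°

Δλ = 179.194 − 178.442 = 0.752°.
θ = atan2( sin Δλ · cos φ₂ , cos φ₁ · sin φ₂ − sin φ₁ · cos φ₂ · cos Δλ )
  = atan2(0.01298, 0.16705) = 4.443° → normalised to [0°, 360°): 4.443°.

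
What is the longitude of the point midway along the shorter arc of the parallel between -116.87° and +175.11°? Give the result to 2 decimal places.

-150.88°

Signed shortest Δλ from -116.87° to +175.11° is -68.02°.
Midpoint longitude = -116.87° + (-68.02°)/2 = -116.87° − 34.01° = -150.88°.
(The naïve average (-116.87 + +175.11)/2 = 29.12° is on the wrong side of the globe.)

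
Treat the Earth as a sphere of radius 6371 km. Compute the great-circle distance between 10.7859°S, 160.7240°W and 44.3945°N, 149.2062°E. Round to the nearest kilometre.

7935 km

Δλ = 149.2062 − -160.7240 = 309.9302°; wrapped into (−180°, 180°]: -50.0698°.
Δφ = 44.3945 − -10.7859 = 55.1804°.
a = sin²(Δφ/2) + cos φ₁ · cos φ₂ · sin²(Δλ/2) = 0.340197.
c = 2·atan2(√a, √(1−a)) = 1.24548 rad → d = 6371·c ≈ 7934.97 km.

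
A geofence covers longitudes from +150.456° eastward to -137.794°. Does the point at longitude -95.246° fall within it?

No

Band width going east from +150.456° to -137.794°: ((-137.794 − 150.456) mod 360) = 71.750°.
Offset of -95.246° east of the west edge: ((-95.246 − 150.456) mod 360) = 114.298°.
114.298° > 71.750° ⇒ outside.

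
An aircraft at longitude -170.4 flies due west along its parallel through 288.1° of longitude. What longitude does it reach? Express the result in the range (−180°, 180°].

Start at -170.4°; shift −288.1° → -458.5°.
-458.5° lies outside (−180°, 180°]; add 360° → -98.5°.

-98.5°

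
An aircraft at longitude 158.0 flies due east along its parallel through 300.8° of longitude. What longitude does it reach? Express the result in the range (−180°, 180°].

Start at +158.0°; shift +300.8° → +458.8°.
+458.8° lies outside (−180°, 180°]; subtract 360° → +98.8°.

+98.8°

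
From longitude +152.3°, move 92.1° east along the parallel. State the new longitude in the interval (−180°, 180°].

-115.6°

Start at +152.3°; shift +92.1° → +244.4°.
+244.4° lies outside (−180°, 180°]; subtract 360° → -115.6°.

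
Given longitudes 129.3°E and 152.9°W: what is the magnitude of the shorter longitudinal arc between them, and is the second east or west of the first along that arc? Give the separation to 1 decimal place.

77.8° east

Raw difference: -152.9 − 129.3 = -282.2°.
Normalise into (−180°, 180°]: -282.2° + 360° = 77.8°.
Positive ⇒ the second point lies to the east; separation 77.8°.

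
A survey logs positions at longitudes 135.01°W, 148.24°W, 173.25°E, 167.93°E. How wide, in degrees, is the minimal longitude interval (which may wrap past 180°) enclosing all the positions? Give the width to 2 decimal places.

Sort the longitudes: -148.24°, -135.01°, +167.93°, +173.25°.
Eastward gaps between consecutive values (wrapping around): 13.23°, 302.94°, 5.32°, 38.51°.
Largest gap = 302.94° ⇒ minimal covering band is its complement: 360° − 302.94° = 57.06°.
Band runs from +167.93° eastward to -135.01°, crossing the antimeridian.

57.06°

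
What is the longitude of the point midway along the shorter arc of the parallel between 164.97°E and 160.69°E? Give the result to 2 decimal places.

162.83°E

Signed shortest Δλ from +164.97° to +160.69° is -4.28°.
Midpoint longitude = +164.97° + (-4.28°)/2 = +164.97° − 2.14° = +162.83°.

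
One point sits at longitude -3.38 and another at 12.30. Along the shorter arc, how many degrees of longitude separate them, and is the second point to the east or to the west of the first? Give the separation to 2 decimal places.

Raw difference: 12.30 − -3.38 = 15.68°.
Normalise into (−180°, 180°]: 15.68° stays 15.68°.
Positive ⇒ the second point lies to the east; separation 15.68°.

15.68° east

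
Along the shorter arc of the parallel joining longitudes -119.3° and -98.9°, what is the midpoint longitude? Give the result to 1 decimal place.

Signed shortest Δλ from -119.3° to -98.9° is +20.4°.
Midpoint longitude = -119.3° + (+20.4°)/2 = -119.3° + 10.2° = -109.1°.

-109.1°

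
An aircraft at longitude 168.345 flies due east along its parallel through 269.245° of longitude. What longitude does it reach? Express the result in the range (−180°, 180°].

+77.590°

Start at +168.345°; shift +269.245° → +437.590°.
+437.590° lies outside (−180°, 180°]; subtract 360° → +77.590°.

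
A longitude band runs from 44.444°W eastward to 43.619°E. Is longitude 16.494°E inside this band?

Band width going east from -44.444° to +43.619°: ((43.619 − -44.444) mod 360) = 88.063°.
Offset of +16.494° east of the west edge: ((16.494 − -44.444) mod 360) = 60.938°.
60.938° ≤ 88.063° ⇒ inside.

Yes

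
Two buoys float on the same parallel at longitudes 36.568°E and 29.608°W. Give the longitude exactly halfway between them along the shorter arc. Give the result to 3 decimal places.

3.480°E

Signed shortest Δλ from +36.568° to -29.608° is -66.176°.
Midpoint longitude = +36.568° + (-66.176°)/2 = +36.568° − 33.088° = +3.480°.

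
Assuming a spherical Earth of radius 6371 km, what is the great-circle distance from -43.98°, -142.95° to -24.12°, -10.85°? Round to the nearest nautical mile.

5944 nmi

Δλ = -10.85 − -142.95 = 132.10°.
Δφ = -24.12 − -43.98 = 19.86°.
a = sin²(Δφ/2) + cos φ₁ · cos φ₂ · sin²(Δλ/2) = 0.578269.
c = 2·atan2(√a, √(1−a)) = 1.72798 rad → d = 6371·c ≈ 11008.97 km ≈ 5944.37 nmi.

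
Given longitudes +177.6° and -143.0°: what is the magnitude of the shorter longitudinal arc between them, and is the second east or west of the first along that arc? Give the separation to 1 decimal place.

39.4° east

Raw difference: -143.0 − 177.6 = -320.6°.
Normalise into (−180°, 180°]: -320.6° + 360° = 39.4°.
Positive ⇒ the second point lies to the east; separation 39.4°.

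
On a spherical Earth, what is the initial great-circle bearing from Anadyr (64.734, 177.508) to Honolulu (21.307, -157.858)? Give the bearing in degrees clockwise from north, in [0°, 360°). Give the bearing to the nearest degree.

Δλ = -157.858 − 177.508 = -335.366°; wrapped into (−180°, 180°]: 24.634°.
θ = atan2( sin Δλ · cos φ₂ , cos φ₁ · sin φ₂ − sin φ₁ · cos φ₂ · cos Δλ )
  = atan2(0.38833, -0.61075) = 147.551° → normalised to [0°, 360°): 147.551°.

148°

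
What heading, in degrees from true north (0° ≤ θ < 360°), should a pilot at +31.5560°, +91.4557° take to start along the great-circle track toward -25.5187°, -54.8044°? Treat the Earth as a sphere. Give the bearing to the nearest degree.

273°

Δλ = -54.8044 − 91.4557 = -146.2601°.
θ = atan2( sin Δλ · cos φ₂ , cos φ₁ · sin φ₂ − sin φ₁ · cos φ₂ · cos Δλ )
  = atan2(-0.50124, 0.02563) = -87.073° → normalised to [0°, 360°): 272.927°.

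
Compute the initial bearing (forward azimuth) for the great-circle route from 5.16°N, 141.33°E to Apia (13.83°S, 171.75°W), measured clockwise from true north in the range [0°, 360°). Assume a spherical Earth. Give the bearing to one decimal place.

Δλ = -171.75 − 141.33 = -313.08°; wrapped into (−180°, 180°]: 46.92°.
θ = atan2( sin Δλ · cos φ₂ , cos φ₁ · sin φ₂ − sin φ₁ · cos φ₂ · cos Δλ )
  = atan2(0.70923, -0.29772) = 112.772° → normalised to [0°, 360°): 112.772°.

112.8°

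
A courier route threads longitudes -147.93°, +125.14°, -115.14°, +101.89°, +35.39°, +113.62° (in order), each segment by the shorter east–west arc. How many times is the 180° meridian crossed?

3

Leg 1: -147.93° → +125.14°, shortest Δλ = -86.93° (west) — crosses 180°.
Leg 2: +125.14° → -115.14°, shortest Δλ = 119.72° (east) — crosses 180°.
Leg 3: -115.14° → +101.89°, shortest Δλ = -142.97° (west) — crosses 180°.
Leg 4: +101.89° → +35.39°, shortest Δλ = -66.5° (west) — does not cross 180°.
Leg 5: +35.39° → +113.62°, shortest Δλ = 78.23° (east) — does not cross 180°.
Total crossings: 3.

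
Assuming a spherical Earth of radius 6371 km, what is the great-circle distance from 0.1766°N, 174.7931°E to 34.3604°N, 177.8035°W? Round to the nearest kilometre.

3878 km

Δλ = -177.8035 − 174.7931 = -352.5966°; wrapped into (−180°, 180°]: 7.4034°.
Δφ = 34.3604 − 0.1766 = 34.1838°.
a = sin²(Δφ/2) + cos φ₁ · cos φ₂ · sin²(Δλ/2) = 0.089821.
c = 2·atan2(√a, √(1−a)) = 0.60876 rad → d = 6371·c ≈ 3878.41 km.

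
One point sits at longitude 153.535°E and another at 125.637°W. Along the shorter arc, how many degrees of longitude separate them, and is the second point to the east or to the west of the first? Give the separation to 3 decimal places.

Raw difference: -125.637 − 153.535 = -279.172°.
Normalise into (−180°, 180°]: -279.172° + 360° = 80.828°.
Positive ⇒ the second point lies to the east; separation 80.828°.

80.828° east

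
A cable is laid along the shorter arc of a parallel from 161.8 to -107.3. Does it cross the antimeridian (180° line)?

Naïve |-107.3 − 161.8| = 269.1° > 180°, so the shorter arc goes the other way round — across 180°.
Signed shortest Δλ = ((-107.3 − 161.8 + 180) mod 360) − 180 = 90.9°.
Going east by 90.9° from +161.8° passes through 180° before reaching -107.3°.

Yes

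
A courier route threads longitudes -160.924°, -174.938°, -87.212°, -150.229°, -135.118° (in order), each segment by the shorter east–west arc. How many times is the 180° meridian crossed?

Leg 1: -160.924° → -174.938°, shortest Δλ = -14.014° (west) — does not cross 180°.
Leg 2: -174.938° → -87.212°, shortest Δλ = 87.726° (east) — does not cross 180°.
Leg 3: -87.212° → -150.229°, shortest Δλ = -63.017° (west) — does not cross 180°.
Leg 4: -150.229° → -135.118°, shortest Δλ = 15.111° (east) — does not cross 180°.
Total crossings: 0.

0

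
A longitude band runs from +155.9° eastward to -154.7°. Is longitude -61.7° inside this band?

No

Band width going east from +155.9° to -154.7°: ((-154.7 − 155.9) mod 360) = 49.4°.
Offset of -61.7° east of the west edge: ((-61.7 − 155.9) mod 360) = 142.4°.
142.4° > 49.4° ⇒ outside.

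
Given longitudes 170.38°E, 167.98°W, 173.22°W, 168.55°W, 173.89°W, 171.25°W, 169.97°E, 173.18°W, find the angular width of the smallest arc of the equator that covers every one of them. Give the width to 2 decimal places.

22.05°

Sort the longitudes: -173.89°, -173.22°, -173.18°, -171.25°, -168.55°, -167.98°, +169.97°, +170.38°.
Eastward gaps between consecutive values (wrapping around): 0.67°, 0.04°, 1.93°, 2.70°, 0.57°, 337.95°, 0.41°, 15.73°.
Largest gap = 337.95° ⇒ minimal covering band is its complement: 360° − 337.95° = 22.05°.
Band runs from +169.97° eastward to -167.98°, crossing the antimeridian.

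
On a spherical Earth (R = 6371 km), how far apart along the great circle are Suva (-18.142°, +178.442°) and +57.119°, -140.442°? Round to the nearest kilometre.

9195 km

Δλ = -140.442 − 178.442 = -318.884°; wrapped into (−180°, 180°]: 41.116°.
Δφ = 57.119 − -18.142 = 75.261°.
a = sin²(Δφ/2) + cos φ₁ · cos φ₂ · sin²(Δλ/2) = 0.436408.
c = 2·atan2(√a, √(1−a)) = 1.44327 rad → d = 6371·c ≈ 9195.06 km.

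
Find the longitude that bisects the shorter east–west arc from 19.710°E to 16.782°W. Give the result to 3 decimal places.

1.464°E

Signed shortest Δλ from +19.710° to -16.782° is -36.492°.
Midpoint longitude = +19.710° + (-36.492°)/2 = +19.710° − 18.246° = +1.464°.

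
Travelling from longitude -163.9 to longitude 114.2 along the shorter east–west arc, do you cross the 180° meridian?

Yes

Naïve |114.2 − -163.9| = 278.1° > 180°, so the shorter arc goes the other way round — across 180°.
Signed shortest Δλ = ((114.2 − -163.9 + 180) mod 360) − 180 = -81.9°.
Going west by 81.9° from -163.9° passes through 180° before reaching +114.2°.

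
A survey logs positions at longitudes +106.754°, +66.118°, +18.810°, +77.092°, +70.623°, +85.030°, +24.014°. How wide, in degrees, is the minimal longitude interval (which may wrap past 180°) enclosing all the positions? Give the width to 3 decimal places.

Sort the longitudes: +18.810°, +24.014°, +66.118°, +70.623°, +77.092°, +85.030°, +106.754°.
Eastward gaps between consecutive values (wrapping around): 5.204°, 42.104°, 4.505°, 6.469°, 7.938°, 21.724°, 272.056°.
Largest gap = 272.056° ⇒ minimal covering band is its complement: 360° − 272.056° = 87.944°.
Band runs from +18.810° eastward to +106.754°.

87.944°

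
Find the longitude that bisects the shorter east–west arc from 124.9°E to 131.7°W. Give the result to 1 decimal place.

176.6°E

Signed shortest Δλ from +124.9° to -131.7° is +103.4°.
Midpoint longitude = +124.9° + (+103.4°)/2 = +124.9° + 51.7° = +176.6°.
(The naïve average (+124.9 + -131.7)/2 = -3.4° is on the wrong side of the globe.)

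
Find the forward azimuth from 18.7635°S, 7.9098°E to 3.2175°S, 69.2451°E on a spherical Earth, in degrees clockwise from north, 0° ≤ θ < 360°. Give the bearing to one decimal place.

Δλ = 69.2451 − 7.9098 = 61.3353°.
θ = atan2( sin Δλ · cos φ₂ , cos φ₁ · sin φ₂ − sin φ₁ · cos φ₂ · cos Δλ )
  = atan2(0.87606, 0.10091) = 83.429° → normalised to [0°, 360°): 83.429°.

83.4°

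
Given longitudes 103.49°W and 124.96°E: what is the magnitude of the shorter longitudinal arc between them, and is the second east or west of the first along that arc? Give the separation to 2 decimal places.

Raw difference: 124.96 − -103.49 = 228.45°.
Normalise into (−180°, 180°]: 228.45° − 360° = -131.55°.
Negative ⇒ the second point lies to the west; separation 131.55°.

131.55° west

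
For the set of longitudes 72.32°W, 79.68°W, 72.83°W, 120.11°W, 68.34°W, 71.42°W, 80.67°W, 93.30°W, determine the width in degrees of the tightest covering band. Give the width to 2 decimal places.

51.77°

Sort the longitudes: -120.11°, -93.30°, -80.67°, -79.68°, -72.83°, -72.32°, -71.42°, -68.34°.
Eastward gaps between consecutive values (wrapping around): 26.81°, 12.63°, 0.99°, 6.85°, 0.51°, 0.90°, 3.08°, 308.23°.
Largest gap = 308.23° ⇒ minimal covering band is its complement: 360° − 308.23° = 51.77°.
Band runs from -120.11° eastward to -68.34°.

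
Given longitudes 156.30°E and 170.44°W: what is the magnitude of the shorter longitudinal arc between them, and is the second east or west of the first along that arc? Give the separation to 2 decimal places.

33.26° east

Raw difference: -170.44 − 156.30 = -326.74°.
Normalise into (−180°, 180°]: -326.74° + 360° = 33.26°.
Positive ⇒ the second point lies to the east; separation 33.26°.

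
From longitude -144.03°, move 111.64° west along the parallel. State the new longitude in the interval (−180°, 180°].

+104.33°

Start at -144.03°; shift −111.64° → -255.67°.
-255.67° lies outside (−180°, 180°]; add 360° → +104.33°.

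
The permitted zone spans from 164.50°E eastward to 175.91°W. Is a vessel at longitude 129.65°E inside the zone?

Band width going east from +164.50° to -175.91°: ((-175.91 − 164.50) mod 360) = 19.59°.
Offset of +129.65° east of the west edge: ((129.65 − 164.50) mod 360) = 325.15°.
325.15° > 19.59° ⇒ outside.

No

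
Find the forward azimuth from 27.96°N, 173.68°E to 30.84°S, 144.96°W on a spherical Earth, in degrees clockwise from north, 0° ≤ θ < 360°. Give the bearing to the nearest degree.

143°

Δλ = -144.96 − 173.68 = -318.64°; wrapped into (−180°, 180°]: 41.36°.
θ = atan2( sin Δλ · cos φ₂ , cos φ₁ · sin φ₂ − sin φ₁ · cos φ₂ · cos Δλ )
  = atan2(0.56735, -0.75495) = 143.075° → normalised to [0°, 360°): 143.075°.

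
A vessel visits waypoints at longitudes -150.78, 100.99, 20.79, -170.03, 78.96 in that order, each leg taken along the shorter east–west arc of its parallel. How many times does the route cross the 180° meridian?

Leg 1: -150.78° → +100.99°, shortest Δλ = -108.23° (west) — crosses 180°.
Leg 2: +100.99° → +20.79°, shortest Δλ = -80.2° (west) — does not cross 180°.
Leg 3: +20.79° → -170.03°, shortest Δλ = 169.18° (east) — crosses 180°.
Leg 4: -170.03° → +78.96°, shortest Δλ = -111.01° (west) — crosses 180°.
Total crossings: 3.

3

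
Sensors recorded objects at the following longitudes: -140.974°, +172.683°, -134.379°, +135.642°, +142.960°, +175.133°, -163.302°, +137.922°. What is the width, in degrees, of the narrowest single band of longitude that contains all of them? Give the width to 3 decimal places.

Sort the longitudes: -163.302°, -140.974°, -134.379°, +135.642°, +137.922°, +142.960°, +172.683°, +175.133°.
Eastward gaps between consecutive values (wrapping around): 22.328°, 6.595°, 270.021°, 2.280°, 5.038°, 29.723°, 2.450°, 21.565°.
Largest gap = 270.021° ⇒ minimal covering band is its complement: 360° − 270.021° = 89.979°.
Band runs from +135.642° eastward to -134.379°, crossing the antimeridian.

89.979°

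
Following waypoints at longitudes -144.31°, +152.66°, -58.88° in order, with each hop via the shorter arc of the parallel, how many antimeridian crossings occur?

2

Leg 1: -144.31° → +152.66°, shortest Δλ = -63.03° (west) — crosses 180°.
Leg 2: +152.66° → -58.88°, shortest Δλ = 148.46° (east) — crosses 180°.
Total crossings: 2.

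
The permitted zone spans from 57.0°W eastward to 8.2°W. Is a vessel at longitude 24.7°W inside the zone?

Band width going east from -57.0° to -8.2°: ((-8.2 − -57.0) mod 360) = 48.8°.
Offset of -24.7° east of the west edge: ((-24.7 − -57.0) mod 360) = 32.3°.
32.3° ≤ 48.8° ⇒ inside.

Yes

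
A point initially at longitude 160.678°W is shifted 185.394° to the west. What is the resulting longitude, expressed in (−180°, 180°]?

Start at -160.678°; shift −185.394° → -346.072°.
-346.072° lies outside (−180°, 180°]; add 360° → +13.928°.

13.928°E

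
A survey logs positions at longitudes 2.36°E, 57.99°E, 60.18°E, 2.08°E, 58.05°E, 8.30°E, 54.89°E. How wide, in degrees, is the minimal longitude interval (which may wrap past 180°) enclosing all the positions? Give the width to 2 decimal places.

Sort the longitudes: +2.08°, +2.36°, +8.30°, +54.89°, +57.99°, +58.05°, +60.18°.
Eastward gaps between consecutive values (wrapping around): 0.28°, 5.94°, 46.59°, 3.10°, 0.06°, 2.13°, 301.90°.
Largest gap = 301.90° ⇒ minimal covering band is its complement: 360° − 301.90° = 58.10°.
Band runs from +2.08° eastward to +60.18°.

58.10°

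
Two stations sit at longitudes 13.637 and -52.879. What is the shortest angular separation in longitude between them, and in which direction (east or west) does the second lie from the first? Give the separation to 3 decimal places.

66.516° west

Raw difference: -52.879 − 13.637 = -66.516°.
Normalise into (−180°, 180°]: -66.516° stays -66.516°.
Negative ⇒ the second point lies to the west; separation 66.516°.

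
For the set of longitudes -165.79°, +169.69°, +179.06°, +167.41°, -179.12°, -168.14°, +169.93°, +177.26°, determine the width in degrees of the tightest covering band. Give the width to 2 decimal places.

26.80°

Sort the longitudes: -179.12°, -168.14°, -165.79°, +167.41°, +169.69°, +169.93°, +177.26°, +179.06°.
Eastward gaps between consecutive values (wrapping around): 10.98°, 2.35°, 333.20°, 2.28°, 0.24°, 7.33°, 1.80°, 1.82°.
Largest gap = 333.20° ⇒ minimal covering band is its complement: 360° − 333.20° = 26.80°.
Band runs from +167.41° eastward to -165.79°, crossing the antimeridian.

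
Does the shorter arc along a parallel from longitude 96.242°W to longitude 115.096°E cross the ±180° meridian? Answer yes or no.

Naïve |115.096 − -96.242| = 211.338° > 180°, so the shorter arc goes the other way round — across 180°.
Signed shortest Δλ = ((115.096 − -96.242 + 180) mod 360) − 180 = -148.662°.
Going west by 148.662° from -96.242° passes through 180° before reaching +115.096°.

Yes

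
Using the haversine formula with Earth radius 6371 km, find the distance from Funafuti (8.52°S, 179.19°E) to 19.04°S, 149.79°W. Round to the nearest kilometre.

3541 km

Δλ = -149.79 − 179.19 = -328.98°; wrapped into (−180°, 180°]: 31.02°.
Δφ = -19.04 − -8.52 = -10.52°.
a = sin²(Δφ/2) + cos φ₁ · cos φ₂ · sin²(Δλ/2) = 0.075253.
c = 2·atan2(√a, √(1−a)) = 0.55577 rad → d = 6371·c ≈ 3540.81 km.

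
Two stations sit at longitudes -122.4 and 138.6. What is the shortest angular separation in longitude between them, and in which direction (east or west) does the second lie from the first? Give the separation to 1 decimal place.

Raw difference: 138.6 − -122.4 = 261.0°.
Normalise into (−180°, 180°]: 261.0° − 360° = -99.0°.
Negative ⇒ the second point lies to the west; separation 99.0°.

99.0° west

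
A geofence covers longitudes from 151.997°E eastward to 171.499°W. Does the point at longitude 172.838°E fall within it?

Band width going east from +151.997° to -171.499°: ((-171.499 − 151.997) mod 360) = 36.504°.
Offset of +172.838° east of the west edge: ((172.838 − 151.997) mod 360) = 20.841°.
20.841° ≤ 36.504° ⇒ inside.

Yes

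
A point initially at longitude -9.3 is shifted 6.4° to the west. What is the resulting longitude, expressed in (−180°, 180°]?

Start at -9.3°; shift −6.4° → -15.7°.
-15.7° already lies in (−180°, 180°].

-15.7°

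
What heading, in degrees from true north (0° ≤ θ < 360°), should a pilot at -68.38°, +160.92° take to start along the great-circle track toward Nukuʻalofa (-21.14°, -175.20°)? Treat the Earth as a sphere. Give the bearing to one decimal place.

29.8°

Δλ = -175.20 − 160.92 = -336.12°; wrapped into (−180°, 180°]: 23.88°.
θ = atan2( sin Δλ · cos φ₂ , cos φ₁ · sin φ₂ − sin φ₁ · cos φ₂ · cos Δλ )
  = atan2(0.37758, 0.65998) = 29.774° → normalised to [0°, 360°): 29.774°.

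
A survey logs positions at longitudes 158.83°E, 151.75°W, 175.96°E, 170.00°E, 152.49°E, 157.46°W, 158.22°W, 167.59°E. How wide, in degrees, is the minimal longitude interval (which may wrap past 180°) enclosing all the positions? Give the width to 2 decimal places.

Sort the longitudes: -158.22°, -157.46°, -151.75°, +152.49°, +158.83°, +167.59°, +170.00°, +175.96°.
Eastward gaps between consecutive values (wrapping around): 0.76°, 5.71°, 304.24°, 6.34°, 8.76°, 2.41°, 5.96°, 25.82°.
Largest gap = 304.24° ⇒ minimal covering band is its complement: 360° − 304.24° = 55.76°.
Band runs from +152.49° eastward to -151.75°, crossing the antimeridian.

55.76°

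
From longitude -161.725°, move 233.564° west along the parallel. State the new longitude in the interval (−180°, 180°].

Start at -161.725°; shift −233.564° → -395.289°.
-395.289° lies outside (−180°, 180°]; add 360° → -35.289°.

-35.289°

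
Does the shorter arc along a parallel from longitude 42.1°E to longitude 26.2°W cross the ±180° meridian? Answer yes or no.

Signed shortest Δλ = ((-26.2 − 42.1 + 180) mod 360) − 180 = -68.3°.
Going west by 68.3° from +42.1° reaches -26.2° without touching 180°.

No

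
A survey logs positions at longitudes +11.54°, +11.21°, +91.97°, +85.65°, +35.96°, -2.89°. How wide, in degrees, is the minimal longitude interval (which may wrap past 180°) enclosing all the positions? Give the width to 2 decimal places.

Sort the longitudes: -2.89°, +11.21°, +11.54°, +35.96°, +85.65°, +91.97°.
Eastward gaps between consecutive values (wrapping around): 14.10°, 0.33°, 24.42°, 49.69°, 6.32°, 265.14°.
Largest gap = 265.14° ⇒ minimal covering band is its complement: 360° − 265.14° = 94.86°.
Band runs from -2.89° eastward to +91.97°.

94.86°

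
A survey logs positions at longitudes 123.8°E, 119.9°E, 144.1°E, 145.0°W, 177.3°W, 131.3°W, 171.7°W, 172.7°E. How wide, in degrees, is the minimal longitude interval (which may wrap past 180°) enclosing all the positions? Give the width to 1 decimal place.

Sort the longitudes: -177.3°, -171.7°, -145.0°, -131.3°, +119.9°, +123.8°, +144.1°, +172.7°.
Eastward gaps between consecutive values (wrapping around): 5.6°, 26.7°, 13.7°, 251.2°, 3.9°, 20.3°, 28.6°, 10.0°.
Largest gap = 251.2° ⇒ minimal covering band is its complement: 360° − 251.2° = 108.8°.
Band runs from +119.9° eastward to -131.3°, crossing the antimeridian.

108.8°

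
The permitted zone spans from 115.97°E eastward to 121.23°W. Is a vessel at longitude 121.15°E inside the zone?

Yes

Band width going east from +115.97° to -121.23°: ((-121.23 − 115.97) mod 360) = 122.80°.
Offset of +121.15° east of the west edge: ((121.15 − 115.97) mod 360) = 5.18°.
5.18° ≤ 122.80° ⇒ inside.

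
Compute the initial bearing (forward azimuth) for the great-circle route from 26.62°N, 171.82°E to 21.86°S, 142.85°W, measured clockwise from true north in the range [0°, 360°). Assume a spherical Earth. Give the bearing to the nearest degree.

Δλ = -142.85 − 171.82 = -314.67°; wrapped into (−180°, 180°]: 45.33°.
θ = atan2( sin Δλ · cos φ₂ , cos φ₁ · sin φ₂ − sin φ₁ · cos φ₂ · cos Δλ )
  = atan2(0.66003, -0.62523) = 133.449° → normalised to [0°, 360°): 133.449°.

133°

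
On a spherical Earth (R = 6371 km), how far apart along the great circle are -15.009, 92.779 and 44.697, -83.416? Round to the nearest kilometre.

Δλ = -83.416 − 92.779 = -176.195°.
Δφ = 44.697 − -15.009 = 59.706°.
a = sin²(Δφ/2) + cos φ₁ · cos φ₂ · sin²(Δλ/2) = 0.933611.
c = 2·atan2(√a, √(1−a)) = 2.62039 rad → d = 6371·c ≈ 16694.52 km.

16695 km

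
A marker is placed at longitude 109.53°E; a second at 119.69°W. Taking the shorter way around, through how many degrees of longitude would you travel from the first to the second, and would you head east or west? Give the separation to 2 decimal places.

130.78° east

Raw difference: -119.69 − 109.53 = -229.22°.
Normalise into (−180°, 180°]: -229.22° + 360° = 130.78°.
Positive ⇒ the second point lies to the east; separation 130.78°.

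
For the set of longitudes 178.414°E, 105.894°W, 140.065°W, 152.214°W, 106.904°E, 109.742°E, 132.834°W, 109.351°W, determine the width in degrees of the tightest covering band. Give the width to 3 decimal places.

147.202°

Sort the longitudes: -152.214°, -140.065°, -132.834°, -109.351°, -105.894°, +106.904°, +109.742°, +178.414°.
Eastward gaps between consecutive values (wrapping around): 12.149°, 7.231°, 23.483°, 3.457°, 212.798°, 2.838°, 68.672°, 29.372°.
Largest gap = 212.798° ⇒ minimal covering band is its complement: 360° − 212.798° = 147.202°.
Band runs from +106.904° eastward to -105.894°, crossing the antimeridian.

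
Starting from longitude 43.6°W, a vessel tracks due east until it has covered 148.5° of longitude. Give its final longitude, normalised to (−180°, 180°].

104.9°E

Start at -43.6°; shift +148.5° → +104.9°.
+104.9° already lies in (−180°, 180°].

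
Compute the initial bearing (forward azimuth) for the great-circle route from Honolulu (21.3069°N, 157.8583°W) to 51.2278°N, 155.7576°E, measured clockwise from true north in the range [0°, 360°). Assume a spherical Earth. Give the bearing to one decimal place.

Δλ = 155.7576 − -157.8583 = 313.6159°; wrapped into (−180°, 180°]: -46.3841°.
θ = atan2( sin Δλ · cos φ₂ , cos φ₁ · sin φ₂ − sin φ₁ · cos φ₂ · cos Δλ )
  = atan2(-0.45338, 0.56938) = -38.529° → normalised to [0°, 360°): 321.471°.

321.5°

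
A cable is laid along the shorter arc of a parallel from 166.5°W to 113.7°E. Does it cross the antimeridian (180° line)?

Naïve |113.7 − -166.5| = 280.2° > 180°, so the shorter arc goes the other way round — across 180°.
Signed shortest Δλ = ((113.7 − -166.5 + 180) mod 360) − 180 = -79.8°.
Going west by 79.8° from -166.5° passes through 180° before reaching +113.7°.

Yes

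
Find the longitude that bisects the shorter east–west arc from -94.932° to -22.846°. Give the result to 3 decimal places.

Signed shortest Δλ from -94.932° to -22.846° is +72.086°.
Midpoint longitude = -94.932° + (+72.086°)/2 = -94.932° + 36.043° = -58.889°.

-58.889°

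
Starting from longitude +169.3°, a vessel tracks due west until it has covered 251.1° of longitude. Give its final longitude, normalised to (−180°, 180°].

-81.8°

Start at +169.3°; shift −251.1° → -81.8°.
-81.8° already lies in (−180°, 180°].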